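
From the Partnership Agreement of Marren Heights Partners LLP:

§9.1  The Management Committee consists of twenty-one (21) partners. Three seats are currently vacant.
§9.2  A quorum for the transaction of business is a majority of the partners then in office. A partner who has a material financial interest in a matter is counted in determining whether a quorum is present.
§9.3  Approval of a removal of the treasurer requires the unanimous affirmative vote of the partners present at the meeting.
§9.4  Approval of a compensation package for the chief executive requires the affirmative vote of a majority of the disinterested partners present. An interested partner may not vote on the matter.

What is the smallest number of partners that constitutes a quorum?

A majority of 18 is 10.

10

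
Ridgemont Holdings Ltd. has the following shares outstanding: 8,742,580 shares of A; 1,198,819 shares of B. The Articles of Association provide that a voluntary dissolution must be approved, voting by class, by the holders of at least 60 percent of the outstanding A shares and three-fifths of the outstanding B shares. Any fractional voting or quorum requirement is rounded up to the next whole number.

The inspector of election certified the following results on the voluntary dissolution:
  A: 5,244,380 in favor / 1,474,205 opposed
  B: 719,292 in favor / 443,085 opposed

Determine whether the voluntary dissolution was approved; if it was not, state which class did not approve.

A: 3/5 of 8742580 = 5245548; 5,245,548 required, 5,244,380 in favor — not approved.
B: 3/5 of 1198819 = 719291.40, rounded up to 719292; 719,292 required, 719,292 in favor — approved.

Not approved — the A shares did not give the required vote.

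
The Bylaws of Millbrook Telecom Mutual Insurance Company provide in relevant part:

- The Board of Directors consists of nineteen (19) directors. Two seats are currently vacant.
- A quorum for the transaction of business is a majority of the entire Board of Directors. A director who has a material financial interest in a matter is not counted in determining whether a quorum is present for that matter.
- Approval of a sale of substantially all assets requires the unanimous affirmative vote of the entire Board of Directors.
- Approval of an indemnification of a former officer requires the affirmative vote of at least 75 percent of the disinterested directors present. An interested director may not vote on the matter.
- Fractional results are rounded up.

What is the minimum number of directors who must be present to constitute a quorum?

A majority of 19 is 10.

10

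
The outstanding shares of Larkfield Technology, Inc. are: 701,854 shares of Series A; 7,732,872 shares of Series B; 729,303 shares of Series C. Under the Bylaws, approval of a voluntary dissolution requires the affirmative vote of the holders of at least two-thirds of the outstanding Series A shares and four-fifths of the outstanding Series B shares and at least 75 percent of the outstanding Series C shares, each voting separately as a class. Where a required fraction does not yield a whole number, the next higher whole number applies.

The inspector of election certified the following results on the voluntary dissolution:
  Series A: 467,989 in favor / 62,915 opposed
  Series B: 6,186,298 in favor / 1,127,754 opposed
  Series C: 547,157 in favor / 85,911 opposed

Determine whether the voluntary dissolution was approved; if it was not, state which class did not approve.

Approved — every class gave the required vote.

Series A: 2/3 of 701854 = 467902.67, rounded up to 467903; 467,903 required, 467,989 in favor — approved.
Series B: 4/5 of 7732872 = 6186297.60, rounded up to 6186298; 6,186,298 required, 6,186,298 in favor — approved.
Series C: 3/4 of 729303 = 546977.25, rounded up to 546978; 546,978 required, 547,157 in favor — approved.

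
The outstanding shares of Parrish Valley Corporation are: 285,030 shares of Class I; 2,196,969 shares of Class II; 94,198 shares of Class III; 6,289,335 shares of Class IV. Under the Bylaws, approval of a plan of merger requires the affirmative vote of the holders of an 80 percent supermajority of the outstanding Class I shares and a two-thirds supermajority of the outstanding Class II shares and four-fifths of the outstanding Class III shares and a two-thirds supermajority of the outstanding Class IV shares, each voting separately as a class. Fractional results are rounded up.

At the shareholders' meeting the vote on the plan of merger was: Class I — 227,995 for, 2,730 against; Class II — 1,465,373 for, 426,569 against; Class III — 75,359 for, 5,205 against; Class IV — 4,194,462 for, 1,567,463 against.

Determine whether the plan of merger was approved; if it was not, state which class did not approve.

Class I: 4/5 of 285030 = 228024; 228,024 required, 227,995 in favor — not approved.
Class II: 2/3 of 2196969 = 1464646; 1,464,646 required, 1,465,373 in favor — approved.
Class III: 4/5 of 94198 = 75358.40, rounded up to 75359; 75,359 required, 75,359 in favor — approved.
Class IV: 2/3 of 6289335 = 4192890; 4,192,890 required, 4,194,462 in favor — approved.

Not approved — the Class I shares did not give the required vote.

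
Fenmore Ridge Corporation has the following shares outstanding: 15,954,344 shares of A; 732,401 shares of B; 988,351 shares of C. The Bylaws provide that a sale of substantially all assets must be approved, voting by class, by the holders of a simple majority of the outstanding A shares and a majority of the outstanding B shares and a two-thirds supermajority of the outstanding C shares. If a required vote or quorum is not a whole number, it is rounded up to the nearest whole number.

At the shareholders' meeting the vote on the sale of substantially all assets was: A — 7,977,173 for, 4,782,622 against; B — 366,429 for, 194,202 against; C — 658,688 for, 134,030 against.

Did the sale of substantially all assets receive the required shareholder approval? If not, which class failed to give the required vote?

A: a majority of 15954344 is 7977173; 7,977,173 required, 7,977,173 in favor — approved.
B: a majority of 732401 is 366201; 366,201 required, 366,429 in favor — approved.
C: 2/3 of 988351 = 658900.67, rounded up to 658901; 658,901 required, 658,688 in favor — not approved.

Not approved — the C shares did not give the required vote.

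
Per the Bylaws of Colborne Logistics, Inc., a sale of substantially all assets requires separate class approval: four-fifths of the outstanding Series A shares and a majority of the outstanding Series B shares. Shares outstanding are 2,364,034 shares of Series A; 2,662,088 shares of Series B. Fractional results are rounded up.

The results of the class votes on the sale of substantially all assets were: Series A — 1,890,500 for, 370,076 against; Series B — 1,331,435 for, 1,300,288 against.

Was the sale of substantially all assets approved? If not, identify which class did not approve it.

Not approved — the Series A shares did not give the required vote.

Series A: 4/5 of 2364034 = 1891227.20, rounded up to 1891228; 1,891,228 required, 1,890,500 in favor — not approved.
Series B: a majority of 2662088 is 1331045; 1,331,045 required, 1,331,435 in favor — approved.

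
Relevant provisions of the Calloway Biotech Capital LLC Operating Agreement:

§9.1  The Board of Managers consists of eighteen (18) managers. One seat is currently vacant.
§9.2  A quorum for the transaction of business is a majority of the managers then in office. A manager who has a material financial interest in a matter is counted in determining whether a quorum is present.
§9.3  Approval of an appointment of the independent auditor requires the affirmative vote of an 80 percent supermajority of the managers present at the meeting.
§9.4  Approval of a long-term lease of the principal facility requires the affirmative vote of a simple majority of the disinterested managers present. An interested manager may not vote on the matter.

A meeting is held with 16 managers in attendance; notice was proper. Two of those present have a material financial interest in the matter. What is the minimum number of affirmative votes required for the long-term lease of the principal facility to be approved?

8

The long-term lease of the principal facility requires a majority of the disinterested managers present (16 − 2 = 14).
A majority of 14 is 8.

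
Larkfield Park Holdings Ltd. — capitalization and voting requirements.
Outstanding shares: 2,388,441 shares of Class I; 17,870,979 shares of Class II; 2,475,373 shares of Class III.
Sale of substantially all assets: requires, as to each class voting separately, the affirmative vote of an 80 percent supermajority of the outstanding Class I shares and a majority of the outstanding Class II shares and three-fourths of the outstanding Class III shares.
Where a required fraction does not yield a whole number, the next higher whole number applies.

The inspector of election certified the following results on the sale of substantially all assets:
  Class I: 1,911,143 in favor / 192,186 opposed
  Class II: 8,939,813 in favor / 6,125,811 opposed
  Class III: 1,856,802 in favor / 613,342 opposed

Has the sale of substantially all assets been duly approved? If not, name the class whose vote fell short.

Class I: 4/5 of 2388441 = 1910752.80, rounded up to 1910753; 1,910,753 required, 1,911,143 in favor — approved.
Class II: a majority of 17870979 is 8935490; 8,935,490 required, 8,939,813 in favor — approved.
Class III: 3/4 of 2475373 = 1856529.75, rounded up to 1856530; 1,856,530 required, 1,856,802 in favor — approved.

Approved — every class gave the required vote.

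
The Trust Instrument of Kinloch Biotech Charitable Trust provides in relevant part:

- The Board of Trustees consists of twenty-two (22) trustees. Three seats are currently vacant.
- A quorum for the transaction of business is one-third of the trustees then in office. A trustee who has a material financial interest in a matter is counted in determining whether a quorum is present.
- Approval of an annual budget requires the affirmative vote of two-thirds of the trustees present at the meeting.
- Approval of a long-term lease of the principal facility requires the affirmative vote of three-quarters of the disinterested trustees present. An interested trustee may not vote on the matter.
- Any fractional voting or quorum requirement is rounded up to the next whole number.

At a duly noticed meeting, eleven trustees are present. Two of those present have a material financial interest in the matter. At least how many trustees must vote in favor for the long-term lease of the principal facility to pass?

7

The long-term lease of the principal facility requires three-fourths of the disinterested trustees present (11 − 2 = 9).
3/4 of 9 = 6.75, rounded up to 7.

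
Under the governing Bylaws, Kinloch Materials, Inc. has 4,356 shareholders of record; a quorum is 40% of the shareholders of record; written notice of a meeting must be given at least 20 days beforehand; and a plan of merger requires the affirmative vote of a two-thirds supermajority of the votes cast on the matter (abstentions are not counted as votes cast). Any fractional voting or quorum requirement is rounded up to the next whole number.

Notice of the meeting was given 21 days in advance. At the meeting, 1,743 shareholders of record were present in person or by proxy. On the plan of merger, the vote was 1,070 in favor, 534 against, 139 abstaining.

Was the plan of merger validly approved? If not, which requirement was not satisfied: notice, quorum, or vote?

Valid — all requirements satisfied.

Notice: 21 days given; 20 required. Satisfied.
Quorum: 40% of 4,356 = 1,742.40, rounded up to 1,743; 1,743 present. Satisfied.
Vote: requires two-thirds of the votes cast (1,743 − 139 abstaining = 1,604); 2/3 of 1604 = 1069.33, rounded up to 1070, so 1,070 needed; 1,070 in favor. Satisfied.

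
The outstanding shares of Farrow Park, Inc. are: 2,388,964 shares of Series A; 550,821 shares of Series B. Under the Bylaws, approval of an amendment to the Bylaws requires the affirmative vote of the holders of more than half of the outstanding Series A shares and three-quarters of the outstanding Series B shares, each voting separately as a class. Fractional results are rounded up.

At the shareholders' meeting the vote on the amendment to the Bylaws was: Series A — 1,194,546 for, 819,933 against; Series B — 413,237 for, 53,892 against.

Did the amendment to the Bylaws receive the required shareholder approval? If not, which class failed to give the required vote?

Series A: a majority of 2388964 is 1194483; 1,194,483 required, 1,194,546 in favor — approved.
Series B: 3/4 of 550821 = 413115.75, rounded up to 413116; 413,116 required, 413,237 in favor — approved.

Approved — every class gave the required vote.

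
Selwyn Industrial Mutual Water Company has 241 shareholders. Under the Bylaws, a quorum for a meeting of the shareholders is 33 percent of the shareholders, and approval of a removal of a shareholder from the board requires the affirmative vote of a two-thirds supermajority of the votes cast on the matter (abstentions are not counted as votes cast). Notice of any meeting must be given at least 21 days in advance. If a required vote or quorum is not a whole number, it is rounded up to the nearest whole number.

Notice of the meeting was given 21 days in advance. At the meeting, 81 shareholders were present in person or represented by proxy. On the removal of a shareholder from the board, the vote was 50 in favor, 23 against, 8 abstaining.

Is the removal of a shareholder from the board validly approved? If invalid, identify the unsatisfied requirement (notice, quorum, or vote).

Valid — all requirements satisfied.

Notice: 21 days given; 21 required. Satisfied.
Quorum: 33% of 241 = 79.53, rounded up to 80; 81 present. Satisfied.
Vote: requires two-thirds of the votes cast (81 − 8 abstaining = 73); 2/3 of 73 = 48.67, rounded up to 49, so 49 needed; 50 in favor. Satisfied.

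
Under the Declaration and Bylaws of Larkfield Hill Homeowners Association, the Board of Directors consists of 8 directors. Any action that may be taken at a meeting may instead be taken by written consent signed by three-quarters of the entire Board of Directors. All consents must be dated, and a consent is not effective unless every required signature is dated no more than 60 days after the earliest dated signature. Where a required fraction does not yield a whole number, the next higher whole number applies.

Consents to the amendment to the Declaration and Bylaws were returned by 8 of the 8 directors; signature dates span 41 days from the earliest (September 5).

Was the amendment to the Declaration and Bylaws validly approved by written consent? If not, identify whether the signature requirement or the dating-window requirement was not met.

Signatures required: three-quarters of 8 — 3/4 of 8 = 6, so 6 needed; 8 signed. Sufficient.
Dating window: the latest signature is 41 days after the earliest; the limit is 60 days. Within the window.

Effective — both the signature and dating-window requirements are satisfied.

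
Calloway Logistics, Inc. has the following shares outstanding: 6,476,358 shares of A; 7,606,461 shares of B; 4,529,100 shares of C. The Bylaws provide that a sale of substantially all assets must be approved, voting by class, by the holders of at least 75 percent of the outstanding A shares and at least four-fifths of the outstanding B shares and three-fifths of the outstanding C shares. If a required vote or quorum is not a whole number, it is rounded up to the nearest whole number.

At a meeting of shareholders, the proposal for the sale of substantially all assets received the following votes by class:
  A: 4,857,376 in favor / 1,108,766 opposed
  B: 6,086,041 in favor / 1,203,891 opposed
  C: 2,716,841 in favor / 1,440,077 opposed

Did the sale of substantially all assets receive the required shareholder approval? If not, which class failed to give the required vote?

A: 3/4 of 6476358 = 4857268.50, rounded up to 4857269; 4,857,269 required, 4,857,376 in favor — approved.
B: 4/5 of 7606461 = 6085168.80, rounded up to 6085169; 6,085,169 required, 6,086,041 in favor — approved.
C: 3/5 of 4529100 = 2717460; 2,717,460 required, 2,716,841 in favor — not approved.

Not approved — the C shares did not give the required vote.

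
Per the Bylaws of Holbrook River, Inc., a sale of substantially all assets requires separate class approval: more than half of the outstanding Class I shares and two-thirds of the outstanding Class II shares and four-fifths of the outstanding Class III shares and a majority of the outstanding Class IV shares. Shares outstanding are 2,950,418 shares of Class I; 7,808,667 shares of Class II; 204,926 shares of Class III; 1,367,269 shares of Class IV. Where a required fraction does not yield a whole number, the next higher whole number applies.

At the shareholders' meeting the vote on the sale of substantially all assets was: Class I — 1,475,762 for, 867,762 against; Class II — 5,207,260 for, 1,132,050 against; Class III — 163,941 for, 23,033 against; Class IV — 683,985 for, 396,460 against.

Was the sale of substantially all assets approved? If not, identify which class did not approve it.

Approved — every class gave the required vote.

Class I: a majority of 2950418 is 1475210; 1,475,210 required, 1,475,762 in favor — approved.
Class II: 2/3 of 7808667 = 5205778; 5,205,778 required, 5,207,260 in favor — approved.
Class III: 4/5 of 204926 = 163940.80, rounded up to 163941; 163,941 required, 163,941 in favor — approved.
Class IV: a majority of 1367269 is 683635; 683,635 required, 683,985 in favor — approved.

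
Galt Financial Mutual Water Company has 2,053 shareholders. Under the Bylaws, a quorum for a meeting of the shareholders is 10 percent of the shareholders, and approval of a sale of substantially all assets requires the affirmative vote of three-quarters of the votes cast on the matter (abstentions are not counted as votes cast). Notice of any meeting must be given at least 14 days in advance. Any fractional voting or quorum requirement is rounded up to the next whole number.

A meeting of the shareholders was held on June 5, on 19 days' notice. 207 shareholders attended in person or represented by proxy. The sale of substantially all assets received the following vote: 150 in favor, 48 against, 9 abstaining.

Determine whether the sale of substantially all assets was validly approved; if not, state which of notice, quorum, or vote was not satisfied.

Notice: 19 days given; 14 required. Satisfied.
Quorum: 10% of 2,053 = 205.30, rounded up to 206; 207 present. Satisfied.
Vote: requires three-fourths of the votes cast (207 − 9 abstaining = 198); 3/4 of 198 = 148.50, rounded up to 149, so 149 needed; 150 in favor. Satisfied.

Valid — all requirements satisfied.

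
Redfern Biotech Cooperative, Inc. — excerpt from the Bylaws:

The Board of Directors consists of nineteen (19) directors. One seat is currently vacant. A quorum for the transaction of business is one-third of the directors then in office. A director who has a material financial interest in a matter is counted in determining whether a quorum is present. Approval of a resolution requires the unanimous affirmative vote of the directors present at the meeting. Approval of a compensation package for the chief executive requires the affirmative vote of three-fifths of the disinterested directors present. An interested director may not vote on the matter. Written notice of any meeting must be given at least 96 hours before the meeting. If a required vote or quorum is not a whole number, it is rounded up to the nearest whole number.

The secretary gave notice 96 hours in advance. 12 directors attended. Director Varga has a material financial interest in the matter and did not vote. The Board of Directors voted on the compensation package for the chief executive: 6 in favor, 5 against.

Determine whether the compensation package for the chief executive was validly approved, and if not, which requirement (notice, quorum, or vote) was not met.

Invalid — vote requirement not satisfied.

Notice: 96 hours given; 96 required (96 ≥ 96). Satisfied.
Quorum: 12 present (interested directors count toward quorum); quorum is 6. Satisfied.
Vote: the compensation package for the chief executive requires three-fifths of the disinterested directors present (12 − 1 = 11). 3/5 of 11 = 6.60, rounded up to 7, so 7 affirmative votes are needed; 6 voted in favor. Not satisfied.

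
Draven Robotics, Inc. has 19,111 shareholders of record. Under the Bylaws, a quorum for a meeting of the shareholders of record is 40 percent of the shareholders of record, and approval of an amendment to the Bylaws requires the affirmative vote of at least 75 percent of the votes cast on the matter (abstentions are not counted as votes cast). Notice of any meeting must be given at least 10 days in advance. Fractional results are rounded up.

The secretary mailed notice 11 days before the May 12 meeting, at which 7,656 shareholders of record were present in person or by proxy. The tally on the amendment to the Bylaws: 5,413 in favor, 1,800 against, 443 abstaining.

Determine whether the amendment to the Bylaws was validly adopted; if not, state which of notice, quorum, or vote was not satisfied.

Valid — all requirements satisfied.

Notice: 11 days given; 10 required. Satisfied.
Quorum: 40% of 19,111 = 7,644.40, rounded up to 7,645; 7,656 present. Satisfied.
Vote: requires three-fourths of the votes cast (7,656 − 443 abstaining = 7,213); 3/4 of 7213 = 5409.75, rounded up to 5410, so 5,410 needed; 5,413 in favor. Satisfied.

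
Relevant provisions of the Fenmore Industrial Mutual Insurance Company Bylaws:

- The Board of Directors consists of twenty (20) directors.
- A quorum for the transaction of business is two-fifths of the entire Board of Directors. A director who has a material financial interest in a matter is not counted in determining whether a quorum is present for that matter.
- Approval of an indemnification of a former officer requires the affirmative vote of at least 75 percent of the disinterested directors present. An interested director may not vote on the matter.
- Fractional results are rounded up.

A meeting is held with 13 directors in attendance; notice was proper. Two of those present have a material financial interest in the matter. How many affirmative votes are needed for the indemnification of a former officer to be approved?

9

The indemnification of a former officer requires three-fourths of the disinterested directors present (13 − 2 = 11).
3/4 of 11 = 8.25, rounded up to 9.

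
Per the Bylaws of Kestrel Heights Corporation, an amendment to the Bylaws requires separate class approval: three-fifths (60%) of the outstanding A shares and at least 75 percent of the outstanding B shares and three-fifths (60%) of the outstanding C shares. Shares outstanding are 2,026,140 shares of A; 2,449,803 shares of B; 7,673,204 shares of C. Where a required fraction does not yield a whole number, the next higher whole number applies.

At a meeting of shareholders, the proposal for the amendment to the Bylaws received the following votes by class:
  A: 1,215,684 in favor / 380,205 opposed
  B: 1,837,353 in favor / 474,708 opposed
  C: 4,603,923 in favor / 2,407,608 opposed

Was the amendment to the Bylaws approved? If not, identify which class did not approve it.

Approved — every class gave the required vote.

A: 3/5 of 2026140 = 1215684; 1,215,684 required, 1,215,684 in favor — approved.
B: 3/4 of 2449803 = 1837352.25, rounded up to 1837353; 1,837,353 required, 1,837,353 in favor — approved.
C: 3/5 of 7673204 = 4603922.40, rounded up to 4603923; 4,603,923 required, 4,603,923 in favor — approved.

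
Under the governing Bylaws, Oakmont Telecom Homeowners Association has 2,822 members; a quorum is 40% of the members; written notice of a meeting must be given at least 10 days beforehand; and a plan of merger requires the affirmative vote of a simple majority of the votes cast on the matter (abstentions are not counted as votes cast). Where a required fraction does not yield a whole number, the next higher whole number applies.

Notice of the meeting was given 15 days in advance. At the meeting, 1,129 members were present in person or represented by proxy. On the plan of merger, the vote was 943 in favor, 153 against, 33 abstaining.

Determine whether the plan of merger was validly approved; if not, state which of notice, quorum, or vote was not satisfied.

Valid — all requirements satisfied.

Notice: 15 days given; 10 required. Satisfied.
Quorum: 40% of 2,822 = 1,128.80, rounded up to 1,129; 1,129 present. Satisfied.
Vote: requires a majority of the votes cast (1,129 − 33 abstaining = 1,096); a majority of 1096 is 549, so 549 needed; 943 in favor. Satisfied.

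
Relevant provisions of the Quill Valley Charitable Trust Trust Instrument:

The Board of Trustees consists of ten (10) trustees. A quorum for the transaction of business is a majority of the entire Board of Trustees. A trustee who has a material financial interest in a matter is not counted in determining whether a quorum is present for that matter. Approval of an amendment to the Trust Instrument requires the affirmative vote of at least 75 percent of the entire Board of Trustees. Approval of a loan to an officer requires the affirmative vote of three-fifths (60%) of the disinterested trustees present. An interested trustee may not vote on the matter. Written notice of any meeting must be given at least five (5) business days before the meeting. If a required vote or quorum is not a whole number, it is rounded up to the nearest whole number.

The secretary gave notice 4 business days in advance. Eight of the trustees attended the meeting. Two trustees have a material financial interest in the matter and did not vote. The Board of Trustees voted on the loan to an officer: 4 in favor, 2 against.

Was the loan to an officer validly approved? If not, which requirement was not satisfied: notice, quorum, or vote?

Notice: 4 business days given; 5 required (4 < 5). Not satisfied.
Quorum: 8 present, but the 2 interested trustees do not count, leaving 6. Quorum is 6. Satisfied.
Vote: the loan to an officer requires three-fifths of the disinterested trustees present (8 − 2 = 6). 3/5 of 6 = 3.60, rounded up to 4, so 4 affirmative votes are needed; 4 voted in favor. Satisfied.

Invalid — notice requirement not satisfied.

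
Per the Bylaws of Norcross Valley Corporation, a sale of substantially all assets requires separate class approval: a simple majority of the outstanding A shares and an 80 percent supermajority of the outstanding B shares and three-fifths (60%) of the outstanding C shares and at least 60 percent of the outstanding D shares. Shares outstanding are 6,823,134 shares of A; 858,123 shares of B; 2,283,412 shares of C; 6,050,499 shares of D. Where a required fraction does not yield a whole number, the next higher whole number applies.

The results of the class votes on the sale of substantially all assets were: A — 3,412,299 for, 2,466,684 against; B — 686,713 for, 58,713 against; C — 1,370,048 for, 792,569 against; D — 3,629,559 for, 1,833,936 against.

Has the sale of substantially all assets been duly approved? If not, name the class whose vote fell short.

Not approved — the D shares did not give the required vote.

A: a majority of 6823134 is 3411568; 3,411,568 required, 3,412,299 in favor — approved.
B: 4/5 of 858123 = 686498.40, rounded up to 686499; 686,499 required, 686,713 in favor — approved.
C: 3/5 of 2283412 = 1370047.20, rounded up to 1370048; 1,370,048 required, 1,370,048 in favor — approved.
D: 3/5 of 6050499 = 3630299.40, rounded up to 3630300; 3,630,300 required, 3,629,559 in favor — not approved.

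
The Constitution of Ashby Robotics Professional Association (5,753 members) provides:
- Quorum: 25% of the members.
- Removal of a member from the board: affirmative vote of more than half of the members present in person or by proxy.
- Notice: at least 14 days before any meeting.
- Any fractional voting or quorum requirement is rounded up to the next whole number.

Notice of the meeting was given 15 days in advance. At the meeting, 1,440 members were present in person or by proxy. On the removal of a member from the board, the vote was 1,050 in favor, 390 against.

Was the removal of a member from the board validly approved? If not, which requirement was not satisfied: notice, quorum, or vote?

Notice: 15 days given; 14 required. Satisfied.
Quorum: 25% of 5,753 = 1,438.25, rounded up to 1,439; 1,440 present. Satisfied.
Vote: requires a majority of those present (1,440); a majority of 1440 is 721, so 721 needed; 1,050 in favor. Satisfied.

Valid — all requirements satisfied.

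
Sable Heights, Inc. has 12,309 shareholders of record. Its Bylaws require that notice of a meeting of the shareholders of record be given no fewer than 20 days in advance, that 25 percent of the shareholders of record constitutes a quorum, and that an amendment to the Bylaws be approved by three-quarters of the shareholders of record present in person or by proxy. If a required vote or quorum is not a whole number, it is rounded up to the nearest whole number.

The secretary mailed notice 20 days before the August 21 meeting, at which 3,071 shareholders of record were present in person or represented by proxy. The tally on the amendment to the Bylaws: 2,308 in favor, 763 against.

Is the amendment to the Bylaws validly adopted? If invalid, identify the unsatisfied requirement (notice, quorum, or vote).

Notice: 20 days given; 20 required. Satisfied.
Quorum: 25% of 12,309 = 3,077.25, rounded up to 3,078; 3,071 present. Not satisfied.
Vote: requires three-fourths of those present (3,071); 3/4 of 3071 = 2303.25, rounded up to 2304, so 2,304 needed; 2,308 in favor. Satisfied.

Invalid — quorum requirement not satisfied.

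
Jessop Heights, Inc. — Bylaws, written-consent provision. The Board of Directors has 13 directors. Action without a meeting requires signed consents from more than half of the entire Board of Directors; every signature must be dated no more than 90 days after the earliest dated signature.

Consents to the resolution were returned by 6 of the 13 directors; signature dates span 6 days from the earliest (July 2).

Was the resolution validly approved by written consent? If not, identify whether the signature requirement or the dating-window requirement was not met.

Not effective — insufficient signatures.

Signatures required: more than half of 13 — a majority of 13 is 7, so 7 needed; 6 signed. Insufficient.
Dating window: the latest signature is 6 days after the earliest; the limit is 90 days. Within the window.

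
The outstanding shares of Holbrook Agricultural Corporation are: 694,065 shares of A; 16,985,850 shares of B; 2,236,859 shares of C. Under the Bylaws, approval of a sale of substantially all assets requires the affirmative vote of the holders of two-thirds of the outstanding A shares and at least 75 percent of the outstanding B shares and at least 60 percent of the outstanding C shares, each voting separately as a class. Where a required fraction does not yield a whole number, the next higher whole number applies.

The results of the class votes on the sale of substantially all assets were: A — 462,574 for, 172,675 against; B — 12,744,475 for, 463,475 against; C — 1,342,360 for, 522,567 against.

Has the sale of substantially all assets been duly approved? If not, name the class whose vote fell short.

A: 2/3 of 694065 = 462710; 462,710 required, 462,574 in favor — not approved.
B: 3/4 of 16985850 = 12739387.50, rounded up to 12739388; 12,739,388 required, 12,744,475 in favor — approved.
C: 3/5 of 2236859 = 1342115.40, rounded up to 1342116; 1,342,116 required, 1,342,360 in favor — approved.

Not approved — the A shares did not give the required vote.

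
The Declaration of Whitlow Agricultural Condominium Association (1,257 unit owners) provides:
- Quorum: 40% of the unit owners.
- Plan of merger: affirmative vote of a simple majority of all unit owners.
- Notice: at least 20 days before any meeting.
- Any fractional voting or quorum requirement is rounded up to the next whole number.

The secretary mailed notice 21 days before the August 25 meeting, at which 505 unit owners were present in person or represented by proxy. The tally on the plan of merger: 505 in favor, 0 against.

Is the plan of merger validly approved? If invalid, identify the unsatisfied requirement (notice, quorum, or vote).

Invalid — vote requirement not satisfied.

Notice: 21 days given; 20 required. Satisfied.
Quorum: 40% of 1,257 = 502.80, rounded up to 503; 505 present. Satisfied.
Vote: requires a majority of all unit owners (1,257); a majority of 1257 is 629, so 629 needed; 505 in favor. Not satisfied.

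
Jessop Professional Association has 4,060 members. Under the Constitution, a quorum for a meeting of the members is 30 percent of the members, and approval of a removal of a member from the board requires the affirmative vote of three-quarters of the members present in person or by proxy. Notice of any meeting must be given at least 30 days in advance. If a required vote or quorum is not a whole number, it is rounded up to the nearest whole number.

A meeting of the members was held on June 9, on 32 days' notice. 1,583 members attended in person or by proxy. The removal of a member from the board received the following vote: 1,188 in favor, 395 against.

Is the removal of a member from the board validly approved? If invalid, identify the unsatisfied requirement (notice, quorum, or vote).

Notice: 32 days given; 30 required. Satisfied.
Quorum: 30% of 4,060 = 1,218; 1,583 present. Satisfied.
Vote: requires three-fourths of those present (1,583); 3/4 of 1583 = 1187.25, rounded up to 1188, so 1,188 needed; 1,188 in favor. Satisfied.

Valid — all requirements satisfied.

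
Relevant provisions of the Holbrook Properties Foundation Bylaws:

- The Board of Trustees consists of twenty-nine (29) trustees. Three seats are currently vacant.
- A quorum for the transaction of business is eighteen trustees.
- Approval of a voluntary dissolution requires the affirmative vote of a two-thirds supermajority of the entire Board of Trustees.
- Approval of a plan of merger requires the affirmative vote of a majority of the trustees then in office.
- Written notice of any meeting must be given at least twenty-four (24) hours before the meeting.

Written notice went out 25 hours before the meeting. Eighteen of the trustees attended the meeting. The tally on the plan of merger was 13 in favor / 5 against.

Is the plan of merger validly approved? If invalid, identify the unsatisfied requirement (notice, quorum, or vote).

Invalid — vote requirement not satisfied.

Notice: 25 hours given; 24 required (25 ≥ 24). Satisfied.
Quorum: 18 present; quorum is 18. Satisfied.
Vote: the plan of merger requires a majority of the trustees then in office (26). A majority of 26 is 14, so 14 affirmative votes are needed; 13 voted in favor. Not satisfied.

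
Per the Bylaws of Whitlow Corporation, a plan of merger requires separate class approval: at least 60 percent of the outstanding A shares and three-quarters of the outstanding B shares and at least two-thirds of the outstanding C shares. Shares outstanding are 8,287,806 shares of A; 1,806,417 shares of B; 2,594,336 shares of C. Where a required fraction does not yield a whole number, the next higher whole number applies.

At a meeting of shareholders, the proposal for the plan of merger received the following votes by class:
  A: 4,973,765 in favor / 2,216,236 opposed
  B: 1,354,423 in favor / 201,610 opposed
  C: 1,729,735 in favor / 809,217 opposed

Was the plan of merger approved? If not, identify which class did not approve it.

Not approved — the B shares did not give the required vote.

A: 3/5 of 8287806 = 4972683.60, rounded up to 4972684; 4,972,684 required, 4,973,765 in favor — approved.
B: 3/4 of 1806417 = 1354812.75, rounded up to 1354813; 1,354,813 required, 1,354,423 in favor — not approved.
C: 2/3 of 2594336 = 1729557.33, rounded up to 1729558; 1,729,558 required, 1,729,735 in favor — approved.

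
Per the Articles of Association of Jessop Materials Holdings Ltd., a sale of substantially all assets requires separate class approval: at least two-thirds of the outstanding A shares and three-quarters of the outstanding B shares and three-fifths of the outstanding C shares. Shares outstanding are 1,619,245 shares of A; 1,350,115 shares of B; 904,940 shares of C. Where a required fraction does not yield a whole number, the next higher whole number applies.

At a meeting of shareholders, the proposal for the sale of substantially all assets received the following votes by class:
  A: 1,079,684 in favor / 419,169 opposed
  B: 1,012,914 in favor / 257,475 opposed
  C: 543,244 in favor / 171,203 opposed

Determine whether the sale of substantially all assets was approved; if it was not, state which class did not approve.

Approved — every class gave the required vote.

A: 2/3 of 1619245 = 1079496.67, rounded up to 1079497; 1,079,497 required, 1,079,684 in favor — approved.
B: 3/4 of 1350115 = 1012586.25, rounded up to 1012587; 1,012,587 required, 1,012,914 in favor — approved.
C: 3/5 of 904940 = 542964; 542,964 required, 543,244 in favor — approved.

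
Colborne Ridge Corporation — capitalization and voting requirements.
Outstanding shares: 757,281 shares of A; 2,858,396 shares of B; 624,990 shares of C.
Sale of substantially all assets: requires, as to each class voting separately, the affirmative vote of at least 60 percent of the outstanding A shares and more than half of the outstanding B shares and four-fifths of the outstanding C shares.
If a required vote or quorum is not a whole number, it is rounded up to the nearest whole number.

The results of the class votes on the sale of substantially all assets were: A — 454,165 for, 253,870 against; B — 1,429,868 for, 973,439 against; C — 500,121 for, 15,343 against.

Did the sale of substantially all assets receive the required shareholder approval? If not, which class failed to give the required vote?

A: 3/5 of 757281 = 454368.60, rounded up to 454369; 454,369 required, 454,165 in favor — not approved.
B: a majority of 2858396 is 1429199; 1,429,199 required, 1,429,868 in favor — approved.
C: 4/5 of 624990 = 499992; 499,992 required, 500,121 in favor — approved.

Not approved — the A shares did not give the required vote.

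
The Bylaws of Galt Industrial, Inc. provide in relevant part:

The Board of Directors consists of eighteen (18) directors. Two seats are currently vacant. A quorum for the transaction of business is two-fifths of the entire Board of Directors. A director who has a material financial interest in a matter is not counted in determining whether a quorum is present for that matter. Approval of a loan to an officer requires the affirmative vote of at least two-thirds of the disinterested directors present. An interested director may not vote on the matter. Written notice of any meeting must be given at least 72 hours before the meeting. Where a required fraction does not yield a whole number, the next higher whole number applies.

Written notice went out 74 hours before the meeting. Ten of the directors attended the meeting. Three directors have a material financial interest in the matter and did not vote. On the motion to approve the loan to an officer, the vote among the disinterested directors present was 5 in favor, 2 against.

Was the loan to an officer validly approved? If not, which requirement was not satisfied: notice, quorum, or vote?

Invalid — quorum requirement not satisfied.

Notice: 74 hours given; 72 required (74 ≥ 72). Satisfied.
Quorum: 10 present, but the 3 interested directors do not count, leaving 7. Quorum is 8. Not satisfied.
Vote: the loan to an officer requires two-thirds of the disinterested directors present (10 − 3 = 7). 2/3 of 7 = 4.67, rounded up to 5, so 5 affirmative votes are needed; 5 voted in favor. Satisfied. (Moot — without a quorum no business can be validly transacted.)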